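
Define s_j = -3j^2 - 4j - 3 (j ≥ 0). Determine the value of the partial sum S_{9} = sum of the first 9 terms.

-783

Over j = 0..8: Σj = 36, Σj² = 204.
Total = (-3)·204 + (-4)·36 + (-3)·9 = -783.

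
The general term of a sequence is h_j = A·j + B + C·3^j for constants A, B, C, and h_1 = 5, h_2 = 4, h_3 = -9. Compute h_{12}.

-531378

At j = 1, 2, 3: A + B + 3C = 5; 2A + B + 9C = 4; 3A + B + 27C = -9.
Subtracting the first from the second: A + 6C = -1.
Subtracting the second from the third: A + 18C = -13.
Solving: C = -1, A = 5, then B = 3.
Therefore h_{12} = 60 + 3 + (-1)·531441 = -531378.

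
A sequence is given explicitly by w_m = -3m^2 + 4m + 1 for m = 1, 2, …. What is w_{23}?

w_{23} = -3·23^2 + 4·23 + 1 = -1494.

-1494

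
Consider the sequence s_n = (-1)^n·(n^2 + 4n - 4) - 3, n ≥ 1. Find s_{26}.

(-1)^26 = 1; n^2 + 4n - 4 at n=26 is 776; so s_{26} = 773.

773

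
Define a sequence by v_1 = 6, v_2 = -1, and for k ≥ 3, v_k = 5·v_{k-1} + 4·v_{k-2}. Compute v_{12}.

103743451

Step forward from the initial values:
v_3 = 19;  v_4 = 91;  v_5 = 531;  v_6 = 3019;  v_7 = 17219;  v_8 = 98171;  v_9 = 559731;  v_{10} = 3191339;  v_{11} = 18195619;  v_{12} = 103743451.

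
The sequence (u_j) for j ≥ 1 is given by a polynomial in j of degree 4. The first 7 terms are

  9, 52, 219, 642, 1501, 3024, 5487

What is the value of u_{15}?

107991

1st diffs: 43, 167, 423, 859, 1523, 2463.
2nd diffs: 124, 256, 436, 664, 940.
3rd diffs: 132, 180, 228, 276.
4th diffs: 48, 48, 48 (constant).
So u_j = 2j^4 + 2j^3 - j + 6.
Evaluating at j = 15 gives u_{15} = 107991.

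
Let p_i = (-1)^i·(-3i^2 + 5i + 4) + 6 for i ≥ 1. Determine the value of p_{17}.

(-1)^17 = -1; -3i^2 + 5i + 4 at i=17 is -778; so p_{17} = 784.

784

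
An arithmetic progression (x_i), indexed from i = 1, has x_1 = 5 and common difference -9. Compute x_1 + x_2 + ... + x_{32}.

x_i = 5 + (i - 1)·(-9).
x_{32} = -274; S = 32·(5 + (-274))/2 = -4304.

-4304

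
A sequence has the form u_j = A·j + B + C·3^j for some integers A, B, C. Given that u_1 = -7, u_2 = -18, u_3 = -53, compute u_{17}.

The three given values yield: A + B + 3C = -7; 2A + B + 9C = -18; 3A + B + 27C = -53.
Subtracting the first from the second: A + 6C = -11.
Subtracting the second from the third: A + 18C = -35.
Solving: C = -2, A = 1, then B = -2.
Therefore u_{17} = 17 + (-2) + (-2)·129140163 = -258280311.

-258280311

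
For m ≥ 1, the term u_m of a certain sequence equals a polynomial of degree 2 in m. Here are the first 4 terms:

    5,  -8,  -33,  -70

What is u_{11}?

1st diffs: -13, -25, -37.
2nd diffs: -12, -12 (constant).
Newton forward-difference form: u_m = 5 + (-13)·C(m-1,1) + (-12)·C(m-1,2).
At m = 11: m-1 = 10, so u_{11} = 5 - 130 - 540 = -665.

-665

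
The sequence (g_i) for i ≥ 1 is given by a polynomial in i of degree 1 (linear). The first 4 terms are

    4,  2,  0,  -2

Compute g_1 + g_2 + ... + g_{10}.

1st diffs: -2, -2, -2 (constant).
So g_i = -2i + 6.
Continuing: …, -4, -6, -8, -10, …, g_{10} = -14.
Summing i = 1..10 (10 terms) gives -50.

-50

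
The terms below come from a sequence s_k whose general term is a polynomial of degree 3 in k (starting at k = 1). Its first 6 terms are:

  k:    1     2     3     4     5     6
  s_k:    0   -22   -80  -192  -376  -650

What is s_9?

1st diffs: -22, -58, -112, -184, -274.
2nd diffs: -36, -54, -72, -90.
3rd diffs: -18, -18, -18 (constant).
Newton forward-difference form: s_k = (-22)·C(k-1,1) + (-36)·C(k-1,2) + (-18)·C(k-1,3).
At k = 9: k-1 = 8, so s_9 = -176 - 1008 - 1008 = -2192.

-2192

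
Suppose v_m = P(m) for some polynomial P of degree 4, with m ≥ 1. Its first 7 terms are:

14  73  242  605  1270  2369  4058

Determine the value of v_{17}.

104878

1st diffs: 59, 169, 363, 665, 1099, 1689.
2nd diffs: 110, 194, 302, 434, 590.
3rd diffs: 84, 108, 132, 156.
4th diffs: 24, 24, 24 (constant).
Newton forward-difference form: v_m = 14 + 59·C(m-1,1) + 110·C(m-1,2) + 84·C(m-1,3) + 24·C(m-1,4).
At m = 17: m-1 = 16, so v_{17} = 14 + 944 + 13200 + 47040 + 43680 = 104878.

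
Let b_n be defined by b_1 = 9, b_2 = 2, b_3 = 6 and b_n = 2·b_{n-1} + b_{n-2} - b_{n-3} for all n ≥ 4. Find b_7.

63

Applying the relation repeatedly:
b_4 = 5, b_5 = 14, b_6 = 27, b_7 = 63.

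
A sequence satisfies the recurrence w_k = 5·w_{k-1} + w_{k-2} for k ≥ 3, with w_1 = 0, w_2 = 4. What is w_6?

Step forward from the initial values:
w_3 = 20, w_4 = 104, w_5 = 540, w_6 = 2804.

2804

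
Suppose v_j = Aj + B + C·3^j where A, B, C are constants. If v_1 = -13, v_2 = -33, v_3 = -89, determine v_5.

-741

Write the equations: A + B + 3C = -13; 2A + B + 9C = -33; 3A + B + 27C = -89.
Subtracting the first from the second: A + 6C = -20.
Subtracting the second from the third: A + 18C = -56.
Solving: C = -3, A = -2, then B = -2.
Hence v_5 = -2·5 + (-2) + (-3)·243 = -741.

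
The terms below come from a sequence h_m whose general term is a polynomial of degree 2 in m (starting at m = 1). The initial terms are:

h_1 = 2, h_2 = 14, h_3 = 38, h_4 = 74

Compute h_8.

338

1st diffs: 12, 24, 36.
2nd diffs: 12, 12 (constant).
So h_m = 6m^2 - 6m + 2.
Evaluating at m = 8 gives h_8 = 338.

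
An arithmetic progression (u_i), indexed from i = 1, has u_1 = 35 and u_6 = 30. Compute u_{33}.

Common difference d = (30 - 35) / (6 - 1) = -1.
u_i = 35 + (i - 1)·(-1).
u_{33} = 35 + 32·(-1) = 3.

3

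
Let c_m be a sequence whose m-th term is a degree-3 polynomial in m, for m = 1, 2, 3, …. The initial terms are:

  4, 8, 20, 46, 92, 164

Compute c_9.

596

1st diffs: 4, 12, 26, 46, 72.
2nd diffs: 8, 14, 20, 26.
3rd diffs: 6, 6, 6 (constant).
Newton forward-difference form: c_m = 4 + 4·C(m-1,1) + 8·C(m-1,2) + 6·C(m-1,3).
At m = 9: m-1 = 8, so c_9 = 4 + 32 + 224 + 336 = 596.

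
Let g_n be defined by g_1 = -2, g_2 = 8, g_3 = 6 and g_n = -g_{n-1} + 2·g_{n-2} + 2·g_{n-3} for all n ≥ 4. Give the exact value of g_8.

-6

Applying the relation repeatedly:
g_4 = 6  g_5 = 22  g_6 = 2  g_7 = 54  g_8 = -6.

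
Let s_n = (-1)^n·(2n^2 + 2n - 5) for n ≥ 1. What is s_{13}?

-359

(-1)^13 = -1; 2n^2 + 2n - 5 at n=13 is 359; so s_{13} = -359.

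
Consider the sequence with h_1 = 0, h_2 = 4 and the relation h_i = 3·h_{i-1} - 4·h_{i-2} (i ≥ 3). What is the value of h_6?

Step forward from the initial values:
h_3 = 12  h_4 = 20  h_5 = 12  h_6 = -44.

-44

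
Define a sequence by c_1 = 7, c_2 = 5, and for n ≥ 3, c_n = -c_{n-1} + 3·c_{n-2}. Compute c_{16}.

Step forward from the initial values:
c_3 = 16; c_4 = -1; c_5 = 49; …; c_{13} = 25543; c_{14} = -58315; c_{15} = 134944; c_{16} = -309889.

-309889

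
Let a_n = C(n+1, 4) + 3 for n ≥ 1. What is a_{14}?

1368

C(15, 4) = 1365, so a_{14} = 1368.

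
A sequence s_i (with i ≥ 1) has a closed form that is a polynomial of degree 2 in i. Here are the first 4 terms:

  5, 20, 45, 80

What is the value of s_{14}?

980

1st diffs: 15, 25, 35.
2nd diffs: 10, 10 (constant).
Newton forward-difference form: s_i = 5 + 15·C(i-1,1) + 10·C(i-1,2).
At i = 14: i-1 = 13, so s_{14} = 5 + 195 + 780 = 980.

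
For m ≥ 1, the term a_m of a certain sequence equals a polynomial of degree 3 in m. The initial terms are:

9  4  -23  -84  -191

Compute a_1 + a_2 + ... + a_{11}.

1st diffs: -5, -27, -61, -107.
2nd diffs: -22, -34, -46.
3rd diffs: -12, -12 (constant).
So a_m = -2m^3 + m^2 + 6m + 4.
Continuing: …, -356, -591, -908, -1319, …, a_{11} = -2471.
Summing m = 1..11 (11 terms) gives -7766.

-7766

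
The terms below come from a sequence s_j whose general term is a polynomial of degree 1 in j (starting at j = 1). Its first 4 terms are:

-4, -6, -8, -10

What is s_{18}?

-38

1st diffs: -2, -2, -2 (constant).
So s_j = -2j - 2.
Evaluating at j = 18 gives s_{18} = -38.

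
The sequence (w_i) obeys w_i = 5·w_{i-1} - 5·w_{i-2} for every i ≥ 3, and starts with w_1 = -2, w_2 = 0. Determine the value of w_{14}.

Applying the relation repeatedly:
w_3 = 10; w_4 = 50; w_5 = 200; …; w_{11} = 475000; w_{12} = 1718750; w_{13} = 6218750; w_{14} = 22500000.

22500000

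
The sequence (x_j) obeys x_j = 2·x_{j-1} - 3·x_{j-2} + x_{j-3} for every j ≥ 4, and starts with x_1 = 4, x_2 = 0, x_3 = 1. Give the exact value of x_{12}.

x_4 = 6;  x_5 = 9;  x_6 = 1;  x_7 = -19;  x_8 = -32;  x_9 = -6;  x_{10} = 65;  x_{11} = 116;  x_{12} = 31.

31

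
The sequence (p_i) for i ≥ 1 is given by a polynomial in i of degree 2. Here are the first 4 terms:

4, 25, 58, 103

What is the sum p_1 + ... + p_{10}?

2425

1st diffs: 21, 33, 45.
2nd diffs: 12, 12 (constant).
Newton forward-difference form: p_i = 4 + 21·C(i-1,1) + 12·C(i-1,2).
Continuing: …, 160, 229, 310, 403, …, p_{10} = 625.
Summing i = 1..10 (10 terms) gives 2425.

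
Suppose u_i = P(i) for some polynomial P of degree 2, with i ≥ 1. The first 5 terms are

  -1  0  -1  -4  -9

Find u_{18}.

-256

1st diffs: 1, -1, -3, -5.
2nd diffs: -2, -2, -2 (constant).
Newton forward-difference form: u_i = -1 + 1·C(i-1,1) + (-2)·C(i-1,2).
At i = 18: i-1 = 17, so u_{18} = -1 + 17 - 272 = -256.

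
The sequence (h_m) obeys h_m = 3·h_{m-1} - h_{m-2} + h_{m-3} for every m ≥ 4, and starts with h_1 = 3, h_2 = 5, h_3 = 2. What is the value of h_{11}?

Step forward from the initial values:
h_4 = 4  h_5 = 15  h_6 = 43  h_7 = 118  h_8 = 326  h_9 = 903  h_{10} = 2501  h_{11} = 6926.

6926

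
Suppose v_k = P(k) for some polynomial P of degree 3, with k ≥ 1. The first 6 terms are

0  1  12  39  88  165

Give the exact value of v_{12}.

1551

1st diffs: 1, 11, 27, 49, 77.
2nd diffs: 10, 16, 22, 28.
3rd diffs: 6, 6, 6 (constant).
Newton forward-difference form: v_k = 1·C(k-1,1) + 10·C(k-1,2) + 6·C(k-1,3).
At k = 12: k-1 = 11, so v_{12} = 11 + 550 + 990 = 1551.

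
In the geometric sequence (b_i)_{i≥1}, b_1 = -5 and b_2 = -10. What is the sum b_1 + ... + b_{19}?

Common ratio r = 2.
b_i = (-5)·2^(i-1).
S = (-5)·(2^19 - 1)/(2 - 1) = (-5)·(524288 - 1)/(1) = -2621435.

-2621435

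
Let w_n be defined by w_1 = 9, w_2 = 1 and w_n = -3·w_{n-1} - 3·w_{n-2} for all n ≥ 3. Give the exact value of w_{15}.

Compute successive terms:
w_3 = -30; w_4 = 87; w_5 = -171; …; w_{12} = -6804; w_{13} = 6561; w_{14} = 729; w_{15} = -21870.

-21870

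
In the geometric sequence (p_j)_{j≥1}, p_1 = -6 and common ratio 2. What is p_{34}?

p_j = (-6)·2^(j-1).
p_{34} = (-6)·2^33 = -51539607552.

-51539607552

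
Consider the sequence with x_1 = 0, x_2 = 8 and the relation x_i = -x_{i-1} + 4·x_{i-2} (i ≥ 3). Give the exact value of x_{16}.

Iterate the recurrence:
x_3 = -8  x_4 = 40  x_5 = -72  …  x_{13} = -154440  x_{14} = 397288  x_{15} = -1015048  x_{16} = 2604200.

2604200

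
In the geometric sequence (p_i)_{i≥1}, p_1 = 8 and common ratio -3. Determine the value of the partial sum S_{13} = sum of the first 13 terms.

p_i = 8·(-3)^(i-1).
S = 8·((-3)^13 - 1)/(-3 - 1) = 8·(-1594323 - 1)/(-4) = 3188648.

3188648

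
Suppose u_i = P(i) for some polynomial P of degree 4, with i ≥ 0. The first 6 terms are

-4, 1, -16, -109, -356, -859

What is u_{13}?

-34259

1st diffs: 5, -17, -93, -247, -503.
2nd diffs: -22, -76, -154, -256.
3rd diffs: -54, -78, -102.
4th diffs: -24, -24 (constant).
Newton forward-difference form: u_i = -4 + 5·C(i,1) + (-22)·C(i,2) + (-54)·C(i,3) + (-24)·C(i,4).
At i = 13: i = 13, so u_{13} = -4 + 65 - 1716 - 15444 - 17160 = -34259.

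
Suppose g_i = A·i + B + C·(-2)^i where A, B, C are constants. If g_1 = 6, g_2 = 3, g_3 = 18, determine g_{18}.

-262089

At i = 1, 2, 3: A + B - 2C = 6; 2A + B + 4C = 3; 3A + B - 8C = 18.
Subtracting the first from the second: A + 6C = -3.
Subtracting the second from the third: A - 12C = 15.
Solving: C = -1, A = 3, then B = 1.
Hence g_{18} = 3·18 + 1 + (-1)·262144 = -262089.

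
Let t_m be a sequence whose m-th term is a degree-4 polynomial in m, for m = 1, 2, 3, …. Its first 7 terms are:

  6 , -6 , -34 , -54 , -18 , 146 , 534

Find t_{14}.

1st diffs: -12, -28, -20, 36, 164, 388.
2nd diffs: -16, 8, 56, 128, 224.
3rd diffs: 24, 48, 72, 96.
4th diffs: 24, 24, 24 (constant).
Newton forward-difference form: t_m = 6 + (-12)·C(m-1,1) + (-16)·C(m-1,2) + 24·C(m-1,3) + 24·C(m-1,4).
At m = 14: m-1 = 13, so t_{14} = 6 - 156 - 1248 + 6864 + 17160 = 22626.

22626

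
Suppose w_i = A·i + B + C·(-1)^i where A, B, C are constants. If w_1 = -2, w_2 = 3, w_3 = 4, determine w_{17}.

46

Plug in i = 1, 2, 3: A + B - C = -2; 2A + B + C = 3; 3A + B - C = 4.
Subtracting the first from the second: A + 2C = 5.
Subtracting the second from the third: A - 2C = 1.
Solving: C = 1, A = 3, then B = -4.
So w_i = 3·i + (-4) + 1·(-1)^i; at i=17 this is 46.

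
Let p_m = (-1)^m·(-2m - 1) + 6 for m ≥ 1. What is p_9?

(-1)^9 = -1; -2m - 1 at m=9 is -19; so p_9 = 25.

25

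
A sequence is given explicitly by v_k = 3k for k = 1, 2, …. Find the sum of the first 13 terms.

Over k = 1..13: Σk = 91.
Total = (3)·91 = 273.

273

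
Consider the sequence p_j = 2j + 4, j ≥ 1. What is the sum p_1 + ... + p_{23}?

644

Over j = 1..23: Σj = 276.
Total = (2)·276 + (4)·23 = 644.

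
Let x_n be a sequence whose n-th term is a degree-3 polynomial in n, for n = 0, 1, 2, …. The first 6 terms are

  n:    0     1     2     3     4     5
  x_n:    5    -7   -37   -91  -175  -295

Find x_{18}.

1st diffs: -12, -30, -54, -84, -120.
2nd diffs: -18, -24, -30, -36.
3rd diffs: -6, -6, -6 (constant).
Newton forward-difference form: x_n = 5 + (-12)·C(n,1) + (-18)·C(n,2) + (-6)·C(n,3).
At n = 18: n = 18, so x_{18} = 5 - 216 - 2754 - 4896 = -7861.

-7861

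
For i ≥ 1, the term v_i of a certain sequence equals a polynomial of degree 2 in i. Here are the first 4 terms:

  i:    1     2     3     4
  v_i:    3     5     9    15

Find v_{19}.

1st diffs: 2, 4, 6.
2nd diffs: 2, 2 (constant).
So v_i = i^2 - i + 3.
Evaluating at i = 19 gives v_{19} = 345.

345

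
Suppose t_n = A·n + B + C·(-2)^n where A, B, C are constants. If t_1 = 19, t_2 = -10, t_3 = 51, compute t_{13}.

40981

The three given values yield: A + B - 2C = 19; 2A + B + 4C = -10; 3A + B - 8C = 51.
Subtracting the first from the second: A + 6C = -29.
Subtracting the second from the third: A - 12C = 61.
Solving: C = -5, A = 1, then B = 8.
Hence t_{13} = 1·13 + 8 + (-5)·(-8192) = 40981.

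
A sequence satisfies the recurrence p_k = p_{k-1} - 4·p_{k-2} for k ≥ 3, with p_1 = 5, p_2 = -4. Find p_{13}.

-18856

Iterate the recurrence:
p_3 = -24  p_4 = -8  p_5 = 88  …  p_{10} = 3064  p_{11} = 2200  p_{12} = -10056  p_{13} = -18856.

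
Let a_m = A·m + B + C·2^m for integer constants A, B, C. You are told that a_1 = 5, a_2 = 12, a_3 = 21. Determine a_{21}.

2097255

The three given values yield: A + B + 2C = 5; 2A + B + 4C = 12; 3A + B + 8C = 21.
Subtracting the first from the second: A + 2C = 7.
Subtracting the second from the third: A + 4C = 9.
Solving: C = 1, A = 5, then B = -2.
Hence a_{21} = 5·21 + (-2) + 1·2097152 = 2097255.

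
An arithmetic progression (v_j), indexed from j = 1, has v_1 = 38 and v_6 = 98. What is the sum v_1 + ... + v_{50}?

Common difference d = (98 - 38) / (6 - 1) = 12.
v_j = 38 + (j - 1)·12.
v_{50} = 626; S = 50·(38 + 626)/2 = 16600.

16600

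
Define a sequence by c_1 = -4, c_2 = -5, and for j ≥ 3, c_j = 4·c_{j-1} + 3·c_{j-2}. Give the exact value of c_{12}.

Applying the relation repeatedly:
c_3 = -32; c_4 = -143; c_5 = -668; c_6 = -3101; c_7 = -14408; c_8 = -66935; c_9 = -310964; c_{10} = -1444661; c_{11} = -6711536; c_{12} = -31180127.

-31180127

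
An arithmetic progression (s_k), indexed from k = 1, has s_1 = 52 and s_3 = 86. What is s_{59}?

Common difference d = (86 - 52) / (3 - 1) = 17.
s_k = 52 + (k - 1)·17.
s_{59} = 52 + 58·17 = 1038.

1038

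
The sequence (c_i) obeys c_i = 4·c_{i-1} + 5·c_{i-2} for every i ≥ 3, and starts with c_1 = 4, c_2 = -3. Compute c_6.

Step forward from the initial values:
c_3 = 8  c_4 = 17  c_5 = 108  c_6 = 517.
(Characteristic roots are 5 and -1.)

517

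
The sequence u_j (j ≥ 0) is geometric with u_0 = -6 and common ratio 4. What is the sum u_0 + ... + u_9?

u_j = (-6)·4^(j-0).
S = (-6)·(4^10 - 1)/(4 - 1) = (-6)·(1048576 - 1)/(3) = -2097150.

-2097150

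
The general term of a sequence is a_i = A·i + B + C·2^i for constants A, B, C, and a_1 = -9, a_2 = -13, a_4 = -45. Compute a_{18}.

-786401

Plug in i = 1, 2, 4: A + B + 2C = -9; 2A + B + 4C = -13; 4A + B + 16C = -45.
Subtracting the first from the second: A + 2C = -4.
Subtracting the second from the third: 2A + 12C = -32.
Solving: C = -3, A = 2, then B = -5.
Hence a_{18} = 2·18 + (-5) + (-3)·262144 = -786401.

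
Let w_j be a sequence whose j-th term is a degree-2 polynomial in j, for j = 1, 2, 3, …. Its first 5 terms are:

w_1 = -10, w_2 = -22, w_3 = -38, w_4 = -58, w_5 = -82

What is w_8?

-178

1st diffs: -12, -16, -20, -24.
2nd diffs: -4, -4, -4 (constant).
Newton forward-difference form: w_j = -10 + (-12)·C(j-1,1) + (-4)·C(j-1,2).
At j = 8: j-1 = 7, so w_8 = -10 - 84 - 84 = -178.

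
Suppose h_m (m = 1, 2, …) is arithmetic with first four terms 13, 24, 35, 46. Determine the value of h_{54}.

596

Common difference d = 11.
h_m = 13 + (m - 1)·11.
h_{54} = 13 + 53·11 = 596.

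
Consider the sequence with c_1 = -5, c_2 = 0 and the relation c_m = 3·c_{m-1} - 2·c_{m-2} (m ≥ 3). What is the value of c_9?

Step forward from the initial values:
c_3 = 10, c_4 = 30, c_5 = 70, c_6 = 150, c_7 = 310, c_8 = 630, c_9 = 1270.
(Characteristic roots are 2 and 1.)

1270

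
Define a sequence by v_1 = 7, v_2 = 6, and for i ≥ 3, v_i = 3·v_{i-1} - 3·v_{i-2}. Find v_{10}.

729

Step forward from the initial values:
v_3 = -3  v_4 = -27  v_5 = -72  v_6 = -135  v_7 = -189  v_8 = -162  v_9 = 81  v_{10} = 729.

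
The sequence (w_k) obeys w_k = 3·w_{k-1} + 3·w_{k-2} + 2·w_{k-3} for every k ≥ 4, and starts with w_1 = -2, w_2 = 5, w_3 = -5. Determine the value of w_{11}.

-64517

Applying the relation repeatedly:
w_4 = -4; w_5 = -17; w_6 = -73; w_7 = -278; w_8 = -1087; w_9 = -4241; w_{10} = -16540; w_{11} = -64517.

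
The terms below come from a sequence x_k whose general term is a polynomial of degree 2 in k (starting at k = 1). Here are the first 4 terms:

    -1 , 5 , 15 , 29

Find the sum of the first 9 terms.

1st diffs: 6, 10, 14.
2nd diffs: 4, 4 (constant).
Newton forward-difference form: x_k = -1 + 6·C(k-1,1) + 4·C(k-1,2).
Continuing: …, 47, 69, 95, 125, …, x_9 = 159.
Summing k = 1..9 (9 terms) gives 543.

543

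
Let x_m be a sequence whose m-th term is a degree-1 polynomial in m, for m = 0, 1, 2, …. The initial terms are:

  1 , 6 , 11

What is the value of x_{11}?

56

1st diffs: 5, 5 (constant).
So x_m = 5m + 1.
Evaluating at m = 11 gives x_{11} = 56.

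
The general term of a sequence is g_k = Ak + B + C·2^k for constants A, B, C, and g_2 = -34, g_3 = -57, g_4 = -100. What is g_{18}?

-1310782

The three given values yield: 2A + B + 4C = -34; 3A + B + 8C = -57; 4A + B + 16C = -100.
Subtracting the first from the second: A + 4C = -23.
Subtracting the second from the third: A + 8C = -43.
Solving: C = -5, A = -3, then B = -8.
Therefore g_{18} = -54 + (-8) + (-5)·262144 = -1310782.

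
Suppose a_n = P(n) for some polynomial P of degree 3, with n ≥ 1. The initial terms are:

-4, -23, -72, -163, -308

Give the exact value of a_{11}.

-2984

1st diffs: -19, -49, -91, -145.
2nd diffs: -30, -42, -54.
3rd diffs: -12, -12 (constant).
Newton forward-difference form: a_n = -4 + (-19)·C(n-1,1) + (-30)·C(n-1,2) + (-12)·C(n-1,3).
At n = 11: n-1 = 10, so a_{11} = -4 - 190 - 1350 - 1440 = -2984.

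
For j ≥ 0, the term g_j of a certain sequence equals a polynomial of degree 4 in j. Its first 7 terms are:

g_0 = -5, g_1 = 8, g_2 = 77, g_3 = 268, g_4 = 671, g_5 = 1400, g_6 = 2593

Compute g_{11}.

1st diffs: 13, 69, 191, 403, 729, 1193.
2nd diffs: 56, 122, 212, 326, 464.
3rd diffs: 66, 90, 114, 138.
4th diffs: 24, 24, 24 (constant).
Newton forward-difference form: g_j = -5 + 13·C(j,1) + 56·C(j,2) + 66·C(j,3) + 24·C(j,4).
At j = 11: j = 11, so g_{11} = -5 + 143 + 3080 + 10890 + 7920 = 22028.

22028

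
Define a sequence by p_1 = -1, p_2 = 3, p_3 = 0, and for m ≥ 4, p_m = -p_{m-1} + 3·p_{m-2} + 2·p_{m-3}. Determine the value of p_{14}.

Applying the relation repeatedly:
p_4 = 7;  p_5 = -1;  p_6 = 22;  …;  p_{11} = -309;  p_{12} = 982;  p_{13} = -1375;  p_{14} = 3703.

3703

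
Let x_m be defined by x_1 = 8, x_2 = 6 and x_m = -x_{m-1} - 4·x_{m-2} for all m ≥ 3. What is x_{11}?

Compute successive terms:
x_3 = -38  x_4 = 14  x_5 = 138  x_6 = -194  x_7 = -358  x_8 = 1134  x_9 = 298  x_{10} = -4834  x_{11} = 3642.

3642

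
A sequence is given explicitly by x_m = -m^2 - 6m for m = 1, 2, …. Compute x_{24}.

x_{24} = -1·24^2 - 6·24 = -720.

-720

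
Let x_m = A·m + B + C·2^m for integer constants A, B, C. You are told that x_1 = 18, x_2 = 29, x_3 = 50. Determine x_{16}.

327703

Plug in m = 1, 2, 3: A + B + 2C = 18; 2A + B + 4C = 29; 3A + B + 8C = 50.
Subtracting the first from the second: A + 2C = 11.
Subtracting the second from the third: A + 4C = 21.
Solving: C = 5, A = 1, then B = 7.
So x_m = 1·m + 7 + 5·2^m; at m=16 this is 327703.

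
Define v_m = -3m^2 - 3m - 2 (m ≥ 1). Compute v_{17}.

v_{17} = -3·17^2 - 3·17 - 2 = -920.

-920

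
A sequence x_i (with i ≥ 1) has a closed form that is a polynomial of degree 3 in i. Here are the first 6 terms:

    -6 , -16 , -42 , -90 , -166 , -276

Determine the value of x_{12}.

1st diffs: -10, -26, -48, -76, -110.
2nd diffs: -16, -22, -28, -34.
3rd diffs: -6, -6, -6 (constant).
Newton forward-difference form: x_i = -6 + (-10)·C(i-1,1) + (-16)·C(i-1,2) + (-6)·C(i-1,3).
At i = 12: i-1 = 11, so x_{12} = -6 - 110 - 880 - 990 = -1986.

-1986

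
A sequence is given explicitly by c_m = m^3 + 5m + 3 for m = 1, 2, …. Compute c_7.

c_7 = 1·7^3 + 5·7 + 3 = 381.

381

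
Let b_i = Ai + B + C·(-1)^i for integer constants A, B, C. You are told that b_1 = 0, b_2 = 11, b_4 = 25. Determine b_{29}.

At i = 1, 2, 4: A + B - C = 0; 2A + B + C = 11; 4A + B + C = 25.
Subtracting the first from the second: A + 2C = 11.
Subtracting the second from the third: 2A = 14.
Solving: C = 2, A = 7, then B = -5.
Hence b_{29} = 7·29 + (-5) + 2·(-1) = 196.

196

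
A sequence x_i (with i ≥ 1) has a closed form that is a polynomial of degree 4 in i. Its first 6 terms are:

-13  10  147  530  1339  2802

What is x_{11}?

31267

1st diffs: 23, 137, 383, 809, 1463.
2nd diffs: 114, 246, 426, 654.
3rd diffs: 132, 180, 228.
4th diffs: 48, 48 (constant).
Newton forward-difference form: x_i = -13 + 23·C(i-1,1) + 114·C(i-1,2) + 132·C(i-1,3) + 48·C(i-1,4).
At i = 11: i-1 = 10, so x_{11} = -13 + 230 + 5130 + 15840 + 10080 = 31267.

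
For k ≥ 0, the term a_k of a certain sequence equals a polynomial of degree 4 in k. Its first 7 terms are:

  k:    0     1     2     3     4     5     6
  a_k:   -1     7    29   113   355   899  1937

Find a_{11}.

24617

1st diffs: 8, 22, 84, 242, 544, 1038.
2nd diffs: 14, 62, 158, 302, 494.
3rd diffs: 48, 96, 144, 192.
4th diffs: 48, 48, 48 (constant).
Newton forward-difference form: a_k = -1 + 8·C(k,1) + 14·C(k,2) + 48·C(k,3) + 48·C(k,4).
At k = 11: k = 11, so a_{11} = -1 + 88 + 770 + 7920 + 15840 = 24617.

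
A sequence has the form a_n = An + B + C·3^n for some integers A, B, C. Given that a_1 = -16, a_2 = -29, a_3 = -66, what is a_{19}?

Write the equations: A + B + 3C = -16; 2A + B + 9C = -29; 3A + B + 27C = -66.
Subtracting the first from the second: A + 6C = -13.
Subtracting the second from the third: A + 18C = -37.
Solving: C = -2, A = -1, then B = -9.
So a_n = -1·n + (-9) + (-2)·3^n; at n=19 this is -2324522962.

-2324522962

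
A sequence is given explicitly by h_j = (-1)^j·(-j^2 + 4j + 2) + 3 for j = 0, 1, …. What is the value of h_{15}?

166

(-1)^15 = -1; -j^2 + 4j + 2 at j=15 is -163; so h_{15} = 166.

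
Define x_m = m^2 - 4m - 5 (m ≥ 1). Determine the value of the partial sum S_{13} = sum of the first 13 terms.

390

Over m = 1..13: Σm = 91, Σm² = 819.
Total = (1)·819 + (-4)·91 + (-5)·13 = 390.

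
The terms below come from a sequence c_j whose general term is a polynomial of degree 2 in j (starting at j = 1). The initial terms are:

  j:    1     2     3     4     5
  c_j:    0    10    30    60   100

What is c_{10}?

450

1st diffs: 10, 20, 30, 40.
2nd diffs: 10, 10, 10 (constant).
Newton forward-difference form: c_j = 10·C(j-1,1) + 10·C(j-1,2).
At j = 10: j-1 = 9, so c_{10} = 90 + 360 = 450.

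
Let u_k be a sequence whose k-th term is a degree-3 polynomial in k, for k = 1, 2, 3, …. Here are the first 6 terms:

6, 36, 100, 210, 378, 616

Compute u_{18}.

13300

1st diffs: 30, 64, 110, 168, 238.
2nd diffs: 34, 46, 58, 70.
3rd diffs: 12, 12, 12 (constant).
So u_k = 2k^3 + 5k^2 + k - 2.
Evaluating at k = 18 gives u_{18} = 13300.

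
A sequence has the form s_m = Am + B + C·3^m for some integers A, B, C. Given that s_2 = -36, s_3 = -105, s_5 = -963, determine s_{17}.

Write the equations: 2A + B + 9C = -36; 3A + B + 27C = -105; 5A + B + 243C = -963.
Subtracting the first from the second: A + 18C = -69.
Subtracting the second from the third: 2A + 216C = -858.
Solving: C = -4, A = 3, then B = -6.
So s_m = 3·m + (-6) + (-4)·3^m; at m=17 this is -516560607.

-516560607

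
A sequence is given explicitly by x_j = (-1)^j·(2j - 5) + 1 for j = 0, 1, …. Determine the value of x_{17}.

(-1)^17 = -1; 2j - 5 at j=17 is 29; so x_{17} = -28.

-28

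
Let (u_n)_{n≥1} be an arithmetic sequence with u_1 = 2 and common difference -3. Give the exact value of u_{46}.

u_n = 2 + (n - 1)·(-3).
u_{46} = 2 + 45·(-3) = -133.

-133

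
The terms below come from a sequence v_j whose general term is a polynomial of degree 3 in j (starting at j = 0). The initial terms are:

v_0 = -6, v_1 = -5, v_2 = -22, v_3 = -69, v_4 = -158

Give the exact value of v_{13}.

-4829

1st diffs: 1, -17, -47, -89.
2nd diffs: -18, -30, -42.
3rd diffs: -12, -12 (constant).
Newton forward-difference form: v_j = -6 + 1·C(j,1) + (-18)·C(j,2) + (-12)·C(j,3).
At j = 13: j = 13, so v_{13} = -6 + 13 - 1404 - 3432 = -4829.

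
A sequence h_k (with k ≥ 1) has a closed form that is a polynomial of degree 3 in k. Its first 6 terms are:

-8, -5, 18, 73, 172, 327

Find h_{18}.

1st diffs: 3, 23, 55, 99, 155.
2nd diffs: 20, 32, 44, 56.
3rd diffs: 12, 12, 12 (constant).
Newton forward-difference form: h_k = -8 + 3·C(k-1,1) + 20·C(k-1,2) + 12·C(k-1,3).
At k = 18: k-1 = 17, so h_{18} = -8 + 51 + 2720 + 8160 = 10923.

10923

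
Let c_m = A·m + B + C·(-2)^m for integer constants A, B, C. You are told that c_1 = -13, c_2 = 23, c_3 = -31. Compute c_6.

347

Plug in m = 1, 2, 3: A + B - 2C = -13; 2A + B + 4C = 23; 3A + B - 8C = -31.
Subtracting the first from the second: A + 6C = 36.
Subtracting the second from the third: A - 12C = -54.
Solving: C = 5, A = 6, then B = -9.
Hence c_6 = 6·6 + (-9) + 5·64 = 347.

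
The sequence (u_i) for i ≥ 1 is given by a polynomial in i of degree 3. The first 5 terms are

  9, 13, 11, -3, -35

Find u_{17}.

1st diffs: 4, -2, -14, -32.
2nd diffs: -6, -12, -18.
3rd diffs: -6, -6 (constant).
Newton forward-difference form: u_i = 9 + 4·C(i-1,1) + (-6)·C(i-1,2) + (-6)·C(i-1,3).
At i = 17: i-1 = 16, so u_{17} = 9 + 64 - 720 - 3360 = -4007.

-4007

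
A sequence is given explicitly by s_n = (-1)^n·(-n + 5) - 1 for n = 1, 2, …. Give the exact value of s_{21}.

(-1)^21 = -1; -n + 5 at n=21 is -16; so s_{21} = 15.

15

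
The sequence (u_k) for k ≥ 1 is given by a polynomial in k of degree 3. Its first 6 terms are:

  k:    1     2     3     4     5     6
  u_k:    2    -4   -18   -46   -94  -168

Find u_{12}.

1st diffs: -6, -14, -28, -48, -74.
2nd diffs: -8, -14, -20, -26.
3rd diffs: -6, -6, -6 (constant).
Newton forward-difference form: u_k = 2 + (-6)·C(k-1,1) + (-8)·C(k-1,2) + (-6)·C(k-1,3).
At k = 12: k-1 = 11, so u_{12} = 2 - 66 - 440 - 990 = -1494.

-1494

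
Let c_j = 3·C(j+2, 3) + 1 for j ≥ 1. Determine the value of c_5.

106

C(7, 3) = 35, so c_5 = 106.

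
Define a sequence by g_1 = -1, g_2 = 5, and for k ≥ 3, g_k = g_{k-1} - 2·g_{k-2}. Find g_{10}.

-91

Applying the relation repeatedly:
g_3 = 7, g_4 = -3, g_5 = -17, g_6 = -11, g_7 = 23, g_8 = 45, g_9 = -1, g_{10} = -91.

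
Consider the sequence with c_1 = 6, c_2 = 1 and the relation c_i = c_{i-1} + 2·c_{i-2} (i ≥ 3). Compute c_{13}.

Step forward from the initial values:
c_3 = 13  c_4 = 15  c_5 = 41  …  c_{10} = 1191  c_{11} = 2393  c_{12} = 4775  c_{13} = 9561.
(Characteristic roots are 2 and -1.)

9561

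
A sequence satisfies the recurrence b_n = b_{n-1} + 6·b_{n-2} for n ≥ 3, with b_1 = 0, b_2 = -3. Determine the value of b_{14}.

b_3 = -3; b_4 = -21; b_5 = -39; …; b_{11} = -34815; b_{12} = -107517; b_{13} = -316407; b_{14} = -961509.
(Characteristic roots are 3 and -2.)

-961509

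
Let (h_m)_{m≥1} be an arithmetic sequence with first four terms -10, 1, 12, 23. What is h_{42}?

441

Common difference d = 11.
h_m = -10 + (m - 1)·11.
h_{42} = -10 + 41·11 = 441.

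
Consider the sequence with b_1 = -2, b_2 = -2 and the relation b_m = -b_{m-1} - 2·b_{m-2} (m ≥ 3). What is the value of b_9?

22

b_3 = 6, b_4 = -2, b_5 = -10, b_6 = 14, b_7 = 6, b_8 = -34, b_9 = 22.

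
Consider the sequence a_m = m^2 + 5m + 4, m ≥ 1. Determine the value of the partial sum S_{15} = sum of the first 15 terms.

1900

Over m = 1..15: Σm = 120, Σm² = 1240.
Total = (1)·1240 + (5)·120 + (4)·15 = 1900.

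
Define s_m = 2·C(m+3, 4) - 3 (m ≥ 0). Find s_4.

67

C(7, 4) = 35, so s_4 = 67.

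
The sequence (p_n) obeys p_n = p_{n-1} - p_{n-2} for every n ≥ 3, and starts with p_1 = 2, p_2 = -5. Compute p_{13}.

Applying the relation repeatedly:
p_3 = -7; p_4 = -2; p_5 = 5; …; p_{10} = -2; p_{11} = 5; p_{12} = 7; p_{13} = 2.

2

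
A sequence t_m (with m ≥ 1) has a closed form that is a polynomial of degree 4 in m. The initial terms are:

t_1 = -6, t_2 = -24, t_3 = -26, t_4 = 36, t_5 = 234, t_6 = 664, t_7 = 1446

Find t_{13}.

23274

1st diffs: -18, -2, 62, 198, 430, 782.
2nd diffs: 16, 64, 136, 232, 352.
3rd diffs: 48, 72, 96, 120.
4th diffs: 24, 24, 24 (constant).
Newton forward-difference form: t_m = -6 + (-18)·C(m-1,1) + 16·C(m-1,2) + 48·C(m-1,3) + 24·C(m-1,4).
At m = 13: m-1 = 12, so t_{13} = -6 - 216 + 1056 + 10560 + 11880 = 23274.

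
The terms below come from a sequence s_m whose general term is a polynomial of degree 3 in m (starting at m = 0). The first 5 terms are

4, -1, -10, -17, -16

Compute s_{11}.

719

1st diffs: -5, -9, -7, 1.
2nd diffs: -4, 2, 8.
3rd diffs: 6, 6 (constant).
Newton forward-difference form: s_m = 4 + (-5)·C(m,1) + (-4)·C(m,2) + 6·C(m,3).
At m = 11: m = 11, so s_{11} = 4 - 55 - 220 + 990 = 719.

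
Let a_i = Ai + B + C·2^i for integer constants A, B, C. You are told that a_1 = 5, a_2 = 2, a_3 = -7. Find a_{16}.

-196552

At i = 1, 2, 3: A + B + 2C = 5; 2A + B + 4C = 2; 3A + B + 8C = -7.
Subtracting the first from the second: A + 2C = -3.
Subtracting the second from the third: A + 4C = -9.
Solving: C = -3, A = 3, then B = 8.
Hence a_{16} = 3·16 + 8 + (-3)·65536 = -196552.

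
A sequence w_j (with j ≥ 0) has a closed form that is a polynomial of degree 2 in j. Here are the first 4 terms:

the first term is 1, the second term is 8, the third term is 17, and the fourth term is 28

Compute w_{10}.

1st diffs: 7, 9, 11.
2nd diffs: 2, 2 (constant).
Newton forward-difference form: w_j = 1 + 7·C(j,1) + 2·C(j,2).
At j = 10: j = 10, so w_{10} = 1 + 70 + 90 = 161.

161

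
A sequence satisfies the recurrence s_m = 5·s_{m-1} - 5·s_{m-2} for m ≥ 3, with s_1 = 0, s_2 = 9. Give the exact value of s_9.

118125

Step forward from the initial values:
s_3 = 45, s_4 = 180, s_5 = 675, s_6 = 2475, s_7 = 9000, s_8 = 32625, s_9 = 118125.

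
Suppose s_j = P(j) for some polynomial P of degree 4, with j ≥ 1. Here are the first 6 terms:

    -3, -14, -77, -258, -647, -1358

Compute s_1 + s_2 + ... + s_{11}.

1st diffs: -11, -63, -181, -389, -711.
2nd diffs: -52, -118, -208, -322.
3rd diffs: -66, -90, -114.
4th diffs: -24, -24 (constant).
So s_j = -j^4 - j^3 + 5j^2 - 4j - 2.
Continuing: …, -2529, -4322, -6923, -10542, …, s_{11} = -15413.
Summing j = 1..11 (11 terms) gives -42086.

-42086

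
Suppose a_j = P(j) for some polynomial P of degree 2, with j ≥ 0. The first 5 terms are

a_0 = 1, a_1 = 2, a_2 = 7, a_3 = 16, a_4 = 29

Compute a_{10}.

191

1st diffs: 1, 5, 9, 13.
2nd diffs: 4, 4, 4 (constant).
Newton forward-difference form: a_j = 1 + 1·C(j,1) + 4·C(j,2).
At j = 10: j = 10, so a_{10} = 1 + 10 + 180 = 191.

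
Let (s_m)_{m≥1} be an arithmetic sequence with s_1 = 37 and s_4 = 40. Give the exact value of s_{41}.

Common difference d = (40 - 37) / (4 - 1) = 1.
s_m = 37 + (m - 1)·1.
s_{41} = 37 + 40·1 = 77.

77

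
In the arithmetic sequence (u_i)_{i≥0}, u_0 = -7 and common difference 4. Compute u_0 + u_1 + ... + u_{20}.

u_i = -7 + (i - 0)·4.
u_{20} = 73; S = 21·(-7 + 73)/2 = 693.

693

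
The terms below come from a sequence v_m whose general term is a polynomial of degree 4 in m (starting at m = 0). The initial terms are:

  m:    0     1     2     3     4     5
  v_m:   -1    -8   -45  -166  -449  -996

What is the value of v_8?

-5601

1st diffs: -7, -37, -121, -283, -547.
2nd diffs: -30, -84, -162, -264.
3rd diffs: -54, -78, -102.
4th diffs: -24, -24 (constant).
Newton forward-difference form: v_m = -1 + (-7)·C(m,1) + (-30)·C(m,2) + (-54)·C(m,3) + (-24)·C(m,4).
At m = 8: m = 8, so v_8 = -1 - 56 - 840 - 3024 - 1680 = -5601.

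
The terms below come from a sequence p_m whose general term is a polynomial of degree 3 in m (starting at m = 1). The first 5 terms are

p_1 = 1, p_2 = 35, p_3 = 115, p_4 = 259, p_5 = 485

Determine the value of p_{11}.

1st diffs: 34, 80, 144, 226.
2nd diffs: 46, 64, 82.
3rd diffs: 18, 18 (constant).
Newton forward-difference form: p_m = 1 + 34·C(m-1,1) + 46·C(m-1,2) + 18·C(m-1,3).
At m = 11: m-1 = 10, so p_{11} = 1 + 340 + 2070 + 2160 = 4571.

4571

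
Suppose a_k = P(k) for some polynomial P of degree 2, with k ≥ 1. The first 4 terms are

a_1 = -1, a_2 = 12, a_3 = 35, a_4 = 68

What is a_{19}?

1st diffs: 13, 23, 33.
2nd diffs: 10, 10 (constant).
Newton forward-difference form: a_k = -1 + 13·C(k-1,1) + 10·C(k-1,2).
At k = 19: k-1 = 18, so a_{19} = -1 + 234 + 1530 = 1763.

1763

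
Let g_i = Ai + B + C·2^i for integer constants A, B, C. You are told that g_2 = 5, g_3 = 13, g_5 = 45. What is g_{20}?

1048649

Write the equations: 2A + B + 4C = 5; 3A + B + 8C = 13; 5A + B + 32C = 45.
Subtracting the first from the second: A + 4C = 8.
Subtracting the second from the third: 2A + 24C = 32.
Solving: C = 1, A = 4, then B = -7.
Therefore g_{20} = 80 + (-7) + 1·1048576 = 1048649.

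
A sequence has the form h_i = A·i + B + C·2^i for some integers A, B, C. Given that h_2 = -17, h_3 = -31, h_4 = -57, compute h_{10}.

Plug in i = 2, 3, 4: 2A + B + 4C = -17; 3A + B + 8C = -31; 4A + B + 16C = -57.
Subtracting the first from the second: A + 4C = -14.
Subtracting the second from the third: A + 8C = -26.
Solving: C = -3, A = -2, then B = -1.
So h_i = -2·i + (-1) + (-3)·2^i; at i=10 this is -3093.

-3093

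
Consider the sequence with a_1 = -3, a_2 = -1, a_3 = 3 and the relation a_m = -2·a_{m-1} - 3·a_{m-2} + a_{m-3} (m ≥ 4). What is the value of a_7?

-46

Applying the relation repeatedly:
a_4 = -6;  a_5 = 2;  a_6 = 17;  a_7 = -46.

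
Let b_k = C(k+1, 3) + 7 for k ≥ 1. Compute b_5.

27

C(6, 3) = 20, so b_5 = 27.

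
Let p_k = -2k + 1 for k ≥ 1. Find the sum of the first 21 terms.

Over k = 1..21: Σk = 231.
Total = (-2)·231 + (1)·21 = -441.

-441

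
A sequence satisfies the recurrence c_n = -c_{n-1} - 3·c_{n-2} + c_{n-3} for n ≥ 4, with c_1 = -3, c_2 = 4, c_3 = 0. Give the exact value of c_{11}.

Iterate the recurrence:
c_4 = -15  c_5 = 19  c_6 = 26  c_7 = -98  c_8 = 39  c_9 = 281  c_{10} = -496  c_{11} = -308.

-308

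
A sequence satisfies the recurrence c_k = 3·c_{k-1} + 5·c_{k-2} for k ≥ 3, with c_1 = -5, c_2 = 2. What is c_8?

-16742

Iterate the recurrence:
c_3 = -19, c_4 = -47, c_5 = -236, c_6 = -943, c_7 = -4009, c_8 = -16742.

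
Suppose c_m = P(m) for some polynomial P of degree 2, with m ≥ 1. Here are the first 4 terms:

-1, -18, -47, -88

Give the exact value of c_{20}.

1st diffs: -17, -29, -41.
2nd diffs: -12, -12 (constant).
Newton forward-difference form: c_m = -1 + (-17)·C(m-1,1) + (-12)·C(m-1,2).
At m = 20: m-1 = 19, so c_{20} = -1 - 323 - 2052 = -2376.

-2376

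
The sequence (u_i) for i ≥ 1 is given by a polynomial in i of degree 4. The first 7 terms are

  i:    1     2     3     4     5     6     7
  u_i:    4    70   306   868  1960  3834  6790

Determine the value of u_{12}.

51660

1st diffs: 66, 236, 562, 1092, 1874, 2956.
2nd diffs: 170, 326, 530, 782, 1082.
3rd diffs: 156, 204, 252, 300.
4th diffs: 48, 48, 48 (constant).
Newton forward-difference form: u_i = 4 + 66·C(i-1,1) + 170·C(i-1,2) + 156·C(i-1,3) + 48·C(i-1,4).
At i = 12: i-1 = 11, so u_{12} = 4 + 726 + 9350 + 25740 + 15840 = 51660.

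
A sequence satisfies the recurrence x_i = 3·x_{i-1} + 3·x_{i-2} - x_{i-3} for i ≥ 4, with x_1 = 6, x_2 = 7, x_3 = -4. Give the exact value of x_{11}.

x_4 = 3; x_5 = -10; x_6 = -17; x_7 = -84; x_8 = -293; x_9 = -1114; x_{10} = -4137; x_{11} = -15460.

-15460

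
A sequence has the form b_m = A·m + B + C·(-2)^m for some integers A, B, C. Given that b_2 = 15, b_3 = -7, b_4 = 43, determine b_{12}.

The three given values yield: 2A + B + 4C = 15; 3A + B - 8C = -7; 4A + B + 16C = 43.
Subtracting the first from the second: A - 12C = -22.
Subtracting the second from the third: A + 24C = 50.
Solving: C = 2, A = 2, then B = 3.
Hence b_{12} = 2·12 + 3 + 2·4096 = 8219.

8219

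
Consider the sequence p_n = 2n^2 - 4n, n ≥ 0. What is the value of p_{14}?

p_{14} = 2·14^2 - 4·14 = 336.

336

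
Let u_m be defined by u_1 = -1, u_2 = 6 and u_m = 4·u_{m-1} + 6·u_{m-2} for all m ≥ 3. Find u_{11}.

10280736

Compute successive terms:
u_3 = 18, u_4 = 108, u_5 = 540, u_6 = 2808, u_7 = 14472, u_8 = 74736, u_9 = 385776, u_{10} = 1991520, u_{11} = 10280736.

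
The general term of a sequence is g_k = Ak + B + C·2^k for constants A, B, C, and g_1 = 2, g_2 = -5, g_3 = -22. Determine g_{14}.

-81869

Write the equations: A + B + 2C = 2; 2A + B + 4C = -5; 3A + B + 8C = -22.
Subtracting the first from the second: A + 2C = -7.
Subtracting the second from the third: A + 4C = -17.
Solving: C = -5, A = 3, then B = 9.
So g_k = 3·k + 9 + (-5)·2^k; at k=14 this is -81869.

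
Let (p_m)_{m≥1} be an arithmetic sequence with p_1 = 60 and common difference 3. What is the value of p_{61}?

240

p_m = 60 + (m - 1)·3.
p_{61} = 60 + 60·3 = 240.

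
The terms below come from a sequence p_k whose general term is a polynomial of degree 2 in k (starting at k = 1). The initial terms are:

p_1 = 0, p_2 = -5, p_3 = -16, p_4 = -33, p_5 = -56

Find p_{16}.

1st diffs: -5, -11, -17, -23.
2nd diffs: -6, -6, -6 (constant).
Newton forward-difference form: p_k = (-5)·C(k-1,1) + (-6)·C(k-1,2).
At k = 16: k-1 = 15, so p_{16} = -75 - 630 = -705.

-705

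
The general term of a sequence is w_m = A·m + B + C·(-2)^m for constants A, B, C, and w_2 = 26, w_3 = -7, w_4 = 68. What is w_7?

-355

The three given values yield: 2A + B + 4C = 26; 3A + B - 8C = -7; 4A + B + 16C = 68.
Subtracting the first from the second: A - 12C = -33.
Subtracting the second from the third: A + 24C = 75.
Solving: C = 3, A = 3, then B = 8.
So w_m = 3·m + 8 + 3·(-2)^m; at m=7 this is -355.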